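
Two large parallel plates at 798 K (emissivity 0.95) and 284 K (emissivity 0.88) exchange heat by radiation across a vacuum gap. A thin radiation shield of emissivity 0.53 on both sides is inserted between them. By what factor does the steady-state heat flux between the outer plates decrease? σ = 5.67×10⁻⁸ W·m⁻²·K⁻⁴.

factor ≈ 3.33

Without shield: q₀ = σΔ(T⁴)/(1/ε₁+1/ε₂−1) with denominator 1.189.
With shield the two gaps are in series; the resistances add: (1/ε₁+1/ε_s−1)+(1/ε_s+1/ε₂−1) = 1.939+2.023 = 3.963.
Heat-flux ratio q₀/q = 3.963/1.189.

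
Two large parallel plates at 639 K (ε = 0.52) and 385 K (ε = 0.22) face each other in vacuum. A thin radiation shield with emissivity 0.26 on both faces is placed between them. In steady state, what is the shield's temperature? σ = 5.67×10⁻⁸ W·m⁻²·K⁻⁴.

In steady state the net flux on the hot side equals that on the cold side.
σ(T₁⁴−T_s⁴)/D₁ = σ(T_s⁴−T₂⁴)/D₂, with D₁ = 1/ε₁+1/ε_s−1 = 4.769, D₂ = 1/ε_s+1/ε₂−1 = 7.392.
Solve for T_s⁴: T_s⁴ = (D₂·T₁⁴ + D₁·T₂⁴)/(D₁+D₂) = 1.100×10¹¹ K⁴.

T_s ≈ 576 K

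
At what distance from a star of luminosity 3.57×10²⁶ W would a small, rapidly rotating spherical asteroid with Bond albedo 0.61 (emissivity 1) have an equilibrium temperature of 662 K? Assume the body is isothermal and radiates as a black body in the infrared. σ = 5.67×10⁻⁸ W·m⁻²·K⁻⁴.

For an isothermal black-emitting sphere, (1−a)S·πr² = σ·4πr²·T⁴ ⇒ S = 4σT⁴/(1−a).
S = 4·5.67×10⁻⁸·(662)⁴/0.390 = 1.117×10⁵ W/m².
Flux falls as S = L/(4πd²), so d = √(L/(4πS)) = √(3.57×10²⁶/(4π·1.117×10⁵)).

d ≈ 1.59×10¹⁰ m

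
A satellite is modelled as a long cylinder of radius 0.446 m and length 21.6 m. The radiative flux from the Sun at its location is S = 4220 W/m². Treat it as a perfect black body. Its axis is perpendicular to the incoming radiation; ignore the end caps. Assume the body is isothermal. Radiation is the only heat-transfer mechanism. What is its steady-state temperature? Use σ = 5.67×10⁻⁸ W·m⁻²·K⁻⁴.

At equilibrium, absorbed power = emitted power.
Absorbing cross-section = 2rL = 19.27 m²; emitting surface = 2πrL = 60.53 m² (ratio π).
S·A_cross = εσ·A_surf·T⁴  ⇒  T⁴ = S/(πσ).
T⁴ = 1.00·4220/(π·5.67×10⁻⁸) = 2.369×10¹⁰ K⁴.
T = (2.369×10¹⁰)^(1/4).

T ≈ 392 K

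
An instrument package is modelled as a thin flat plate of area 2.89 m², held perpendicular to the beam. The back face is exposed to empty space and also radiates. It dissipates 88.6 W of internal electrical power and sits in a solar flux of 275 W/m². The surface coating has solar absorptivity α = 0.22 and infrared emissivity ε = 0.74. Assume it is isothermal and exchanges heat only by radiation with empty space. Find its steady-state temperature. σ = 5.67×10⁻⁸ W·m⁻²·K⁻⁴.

At steady state, absorbed solar power + internal power = radiated power.
Absorbed: α·S·A_cross = 0.22·275·2.890 = 174.8 W (cross-section A).
Total input = 174.8 + 88.6 = 263.4 W.
Radiated: εσ·A_surf·T⁴ with A_surf = 2A = 5.780 m².
T⁴ = 263.4/(0.74·5.67×10⁻⁸·5.780) = 1.086×10⁹ K⁴.

T ≈ 182 K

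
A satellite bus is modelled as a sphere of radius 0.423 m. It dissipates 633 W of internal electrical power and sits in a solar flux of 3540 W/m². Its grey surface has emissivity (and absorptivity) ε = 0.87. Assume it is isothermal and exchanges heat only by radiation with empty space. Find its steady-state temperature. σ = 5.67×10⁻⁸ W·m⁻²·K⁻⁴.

T ≈ 382 K

At steady state, absorbed solar power + internal power = radiated power.
Absorbed: α·S·A_cross = 0.87·3540·0.5621 = 1731 W (cross-section πr²).
Total input = 1731 + 633 = 2364 W.
Radiated: εσ·A_surf·T⁴ with A_surf = 4πr² = 2.248 m².
T⁴ = 2364/(0.87·5.67×10⁻⁸·2.248) = 2.132×10¹⁰ K⁴.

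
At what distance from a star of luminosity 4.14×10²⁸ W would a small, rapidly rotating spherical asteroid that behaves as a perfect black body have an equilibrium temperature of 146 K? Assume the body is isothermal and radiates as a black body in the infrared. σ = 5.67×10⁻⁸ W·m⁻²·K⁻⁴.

For an isothermal black-emitting sphere, (1−a)S·πr² = σ·4πr²·T⁴ ⇒ S = 4σT⁴/(1−a).
S = 4·5.67×10⁻⁸·(146)⁴/1.00 = 103.1 W/m².
Flux falls as S = L/(4πd²), so d = √(L/(4πS)) = √(4.14×10²⁸/(4π·103.1)).

d ≈ 5.65×10¹² m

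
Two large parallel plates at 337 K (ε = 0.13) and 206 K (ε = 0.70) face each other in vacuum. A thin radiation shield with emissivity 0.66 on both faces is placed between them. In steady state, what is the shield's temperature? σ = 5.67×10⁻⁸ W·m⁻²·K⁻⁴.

In steady state the net flux on the hot side equals that on the cold side.
σ(T₁⁴−T_s⁴)/D₁ = σ(T_s⁴−T₂⁴)/D₂, with D₁ = 1/ε₁+1/ε_s−1 = 8.207, D₂ = 1/ε_s+1/ε₂−1 = 1.944.
Solve for T_s⁴: T_s⁴ = (D₂·T₁⁴ + D₁·T₂⁴)/(D₁+D₂) = 3.926×10⁹ K⁴.

T_s ≈ 250 K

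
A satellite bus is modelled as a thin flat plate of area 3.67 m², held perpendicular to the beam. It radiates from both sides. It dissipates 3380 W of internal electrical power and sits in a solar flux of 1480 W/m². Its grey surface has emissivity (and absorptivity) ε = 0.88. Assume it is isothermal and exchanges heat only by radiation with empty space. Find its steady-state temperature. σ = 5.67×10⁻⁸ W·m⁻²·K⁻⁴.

T ≈ 386 K

At steady state, absorbed solar power + internal power = radiated power.
Absorbed: α·S·A_cross = 0.88·1480·3.670 = 4780 W (cross-section A).
Total input = 4780 + 3380 = 8160 W.
Radiated: εσ·A_surf·T⁴ with A_surf = 2A = 7.340 m².
T⁴ = 8160/(0.88·5.67×10⁻⁸·7.340) = 2.228×10¹⁰ K⁴.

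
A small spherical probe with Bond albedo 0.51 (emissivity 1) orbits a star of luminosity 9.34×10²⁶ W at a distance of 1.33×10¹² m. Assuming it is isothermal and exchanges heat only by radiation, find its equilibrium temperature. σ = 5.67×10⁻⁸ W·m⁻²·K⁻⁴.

First find the stellar flux at distance d: S = L/(4πd²) = 9.34×10²⁶/(4π·(1.33×10¹²)²) = 42.02 W/m².
For an isothermal sphere, absorbed (1−a)S·πr² = emitted σ·4πr²·T⁴, so T⁴ = (1−a)S/(4σ).
T⁴ = 0.490·42.02/(4·5.67×10⁻⁸) = 9.078×10⁷ K⁴.

T ≈ 97.6 K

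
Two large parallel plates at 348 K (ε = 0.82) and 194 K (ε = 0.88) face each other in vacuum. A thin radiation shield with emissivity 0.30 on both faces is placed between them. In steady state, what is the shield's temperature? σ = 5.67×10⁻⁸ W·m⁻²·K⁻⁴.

T_s ≈ 299 K

In steady state the net flux on the hot side equals that on the cold side.
σ(T₁⁴−T_s⁴)/D₁ = σ(T_s⁴−T₂⁴)/D₂, with D₁ = 1/ε₁+1/ε_s−1 = 3.553, D₂ = 1/ε_s+1/ε₂−1 = 3.470.
Solve for T_s⁴: T_s⁴ = (D₂·T₁⁴ + D₁·T₂⁴)/(D₁+D₂) = 7.963×10⁹ K⁴.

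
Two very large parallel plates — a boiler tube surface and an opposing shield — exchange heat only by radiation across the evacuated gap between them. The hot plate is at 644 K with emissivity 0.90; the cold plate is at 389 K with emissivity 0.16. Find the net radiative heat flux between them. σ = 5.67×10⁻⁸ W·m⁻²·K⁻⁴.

q ≈ 1330 W/m²

For two infinite grey parallel plates, q = σ(T₁⁴ − T₂⁴)/(1/ε₁ + 1/ε₂ − 1).
T₁⁴ − T₂⁴ = 1.720×10¹¹ − 2.290×10¹⁰ = 1.491×10¹¹ K⁴.
1/ε₁ + 1/ε₂ − 1 = 1.111 + 6.250 − 1 = 6.361.
q = 5.67×10⁻⁸ × 1.491×10¹¹ / 6.361.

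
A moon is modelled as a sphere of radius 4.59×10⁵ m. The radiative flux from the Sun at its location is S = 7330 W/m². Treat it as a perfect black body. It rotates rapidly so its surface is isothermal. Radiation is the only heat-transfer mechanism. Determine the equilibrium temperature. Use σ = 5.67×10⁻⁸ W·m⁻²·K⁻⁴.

T ≈ 424 K

At equilibrium, absorbed power = emitted power.
Absorbing cross-section = πr² = 6.619×10¹¹ m²; emitting surface = 4πr² = 2.647×10¹² m² (ratio 4).
S·A_cross = εσ·A_surf·T⁴  ⇒  T⁴ = S/(4σ).
T⁴ = 1.00·7330/(4·5.67×10⁻⁸) = 3.232×10¹⁰ K⁴.
T = (3.232×10¹⁰)^(1/4).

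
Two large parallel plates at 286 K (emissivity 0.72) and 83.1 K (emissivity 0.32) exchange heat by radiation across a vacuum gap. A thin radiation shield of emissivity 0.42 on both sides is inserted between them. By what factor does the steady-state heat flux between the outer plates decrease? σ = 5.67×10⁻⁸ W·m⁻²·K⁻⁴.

Without shield: q₀ = σΔ(T⁴)/(1/ε₁+1/ε₂−1) with denominator 3.514.
With shield the two gaps are in series; the resistances add: (1/ε₁+1/ε_s−1)+(1/ε_s+1/ε₂−1) = 2.770+4.506 = 7.276.
Heat-flux ratio q₀/q = 7.276/3.514.

factor ≈ 2.07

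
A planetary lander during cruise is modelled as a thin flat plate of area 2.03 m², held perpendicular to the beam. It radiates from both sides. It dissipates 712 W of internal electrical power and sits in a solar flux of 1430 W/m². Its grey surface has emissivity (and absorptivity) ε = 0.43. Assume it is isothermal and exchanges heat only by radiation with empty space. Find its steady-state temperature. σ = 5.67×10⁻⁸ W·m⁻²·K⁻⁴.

At steady state, absorbed solar power + internal power = radiated power.
Absorbed: α·S·A_cross = 0.43·1430·2.030 = 1248 W (cross-section A).
Total input = 1248 + 712 = 1960 W.
Radiated: εσ·A_surf·T⁴ with A_surf = 2A = 4.060 m².
T⁴ = 1960/(0.43·5.67×10⁻⁸·4.060) = 1.980×10¹⁰ K⁴.

T ≈ 375 K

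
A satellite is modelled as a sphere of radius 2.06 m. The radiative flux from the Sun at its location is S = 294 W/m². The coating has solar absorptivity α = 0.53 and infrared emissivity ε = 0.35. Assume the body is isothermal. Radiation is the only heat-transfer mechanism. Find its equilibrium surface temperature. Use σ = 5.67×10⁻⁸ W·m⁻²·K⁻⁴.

T ≈ 210 K

At equilibrium, absorbed power = emitted power.
Absorbing cross-section = πr² = 13.33 m²; emitting surface = 4πr² = 53.33 m² (ratio 4).
αS·A_cross = εσ·A_surf·T⁴  ⇒  T⁴ = αS/(ε·4σ).
T⁴ = 0.530·294/(0.35·4·5.67×10⁻⁸) = 1.963×10⁹ K⁴.
T = (1.963×10⁹)^(1/4).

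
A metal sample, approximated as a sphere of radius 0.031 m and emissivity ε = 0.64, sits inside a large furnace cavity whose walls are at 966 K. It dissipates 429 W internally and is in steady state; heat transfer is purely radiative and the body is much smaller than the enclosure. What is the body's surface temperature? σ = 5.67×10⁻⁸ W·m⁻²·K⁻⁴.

T ≈ 1170 K

For a small grey body in a large enclosure, net radiated power = εσA(T⁴ − T_w⁴).
Steady state: P = εσA(T⁴ − T_w⁴) with A = 4πr² = 0.01208 m².
T⁴ = P/(εσA) + T_w⁴ = 429/(0.64·5.67×10⁻⁸·0.01208) + (966)⁴
    = 9.790×10¹¹ + 8.708×10¹¹ = 1.850×10¹² K⁴.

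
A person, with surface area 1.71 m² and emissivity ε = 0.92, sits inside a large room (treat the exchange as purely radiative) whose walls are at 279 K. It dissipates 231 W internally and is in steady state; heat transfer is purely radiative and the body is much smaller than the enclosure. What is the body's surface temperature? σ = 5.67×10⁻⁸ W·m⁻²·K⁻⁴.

For a small grey body in a large enclosure, net radiated power = εσA(T⁴ − T_w⁴).
Steady state: P = εσA(T⁴ − T_w⁴) with A = 1.71 m².
T⁴ = P/(εσA) + T_w⁴ = 231/(0.92·5.67×10⁻⁸·1.710) + (279)⁴
    = 2.590×10⁹ + 6.059×10⁹ = 8.649×10⁹ K⁴.

T ≈ 305 K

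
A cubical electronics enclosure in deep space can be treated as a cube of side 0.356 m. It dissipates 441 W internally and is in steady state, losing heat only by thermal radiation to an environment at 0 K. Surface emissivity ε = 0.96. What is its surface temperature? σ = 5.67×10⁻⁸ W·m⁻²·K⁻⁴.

Steady state: internal power = radiated power, P = εσA T⁴.
Radiating area A = 6L² = 0.7604 m².
T⁴ = P/(εσA) = 441/(0.96·5.67×10⁻⁸·0.7604) = 1.065×10¹⁰ K⁴.
T = (1.065×10¹⁰)^(1/4).

T ≈ 321 K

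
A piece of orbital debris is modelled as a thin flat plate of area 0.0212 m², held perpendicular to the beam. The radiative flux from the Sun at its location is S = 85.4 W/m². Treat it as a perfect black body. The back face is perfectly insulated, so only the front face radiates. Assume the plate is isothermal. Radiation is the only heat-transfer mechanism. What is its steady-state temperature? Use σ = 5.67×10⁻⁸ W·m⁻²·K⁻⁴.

T ≈ 197 K

At equilibrium, absorbed power = emitted power.
Absorbing cross-section = A = 0.02120 m²; emitting surface = A = 0.02120 m² (ratio 1).
S·A_cross = εσ·A_surf·T⁴  ⇒  T⁴ = S/(1σ).
T⁴ = 1.00·85.4/(1·5.67×10⁻⁸) = 1.506×10⁹ K⁴.
T = (1.506×10⁹)^(1/4).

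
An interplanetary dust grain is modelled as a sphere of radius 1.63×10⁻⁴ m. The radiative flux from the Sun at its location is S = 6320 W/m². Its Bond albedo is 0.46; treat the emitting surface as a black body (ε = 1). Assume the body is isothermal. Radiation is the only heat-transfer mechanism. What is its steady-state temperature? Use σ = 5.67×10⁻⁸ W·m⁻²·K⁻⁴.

T ≈ 350 K

At equilibrium, absorbed power = emitted power.
Absorbing cross-section = πr² = 8.347×10⁻⁸ m²; emitting surface = 4πr² = 3.339×10⁻⁷ m² (ratio 4).
(1−a)S·A_cross = εσ·A_surf·T⁴  ⇒  T⁴ = (1−a)S/(4σ).
T⁴ = 0.540·6320/(4·5.67×10⁻⁸) = 1.505×10¹⁰ K⁴.
T = (1.505×10¹⁰)^(1/4).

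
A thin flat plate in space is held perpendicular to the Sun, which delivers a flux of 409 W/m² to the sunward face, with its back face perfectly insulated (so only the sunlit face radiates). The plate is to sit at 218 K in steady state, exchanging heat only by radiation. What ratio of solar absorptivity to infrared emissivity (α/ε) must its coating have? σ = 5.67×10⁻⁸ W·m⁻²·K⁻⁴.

α/ε ≈ 0.313

Balance: αS·A = εσ·1A·T⁴ ⇒ α/ε = σT⁴/S.
α/ε = 5.67×10⁻⁸·(218)⁴/409 = 5.67×10⁻⁸·2.259×10⁹/409.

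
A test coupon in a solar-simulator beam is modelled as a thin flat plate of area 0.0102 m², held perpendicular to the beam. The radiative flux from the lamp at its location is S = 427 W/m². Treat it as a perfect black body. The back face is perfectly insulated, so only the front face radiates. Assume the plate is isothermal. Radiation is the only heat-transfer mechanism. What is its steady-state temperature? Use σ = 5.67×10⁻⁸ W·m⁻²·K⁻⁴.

T ≈ 295 K

At equilibrium, absorbed power = emitted power.
Absorbing cross-section = A = 0.01020 m²; emitting surface = A = 0.01020 m² (ratio 1).
S·A_cross = εσ·A_surf·T⁴  ⇒  T⁴ = S/(1σ).
T⁴ = 1.00·427/(1·5.67×10⁻⁸) = 7.531×10⁹ K⁴.
T = (7.531×10⁹)^(1/4).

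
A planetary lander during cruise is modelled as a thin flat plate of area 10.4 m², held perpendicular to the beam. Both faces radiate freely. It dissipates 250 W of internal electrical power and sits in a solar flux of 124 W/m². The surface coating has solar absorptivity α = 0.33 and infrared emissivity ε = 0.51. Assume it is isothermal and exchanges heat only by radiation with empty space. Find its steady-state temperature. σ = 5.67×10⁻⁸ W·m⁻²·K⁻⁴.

T ≈ 183 K

At steady state, absorbed solar power + internal power = radiated power.
Absorbed: α·S·A_cross = 0.33·124·10.40 = 425.6 W (cross-section A).
Total input = 425.6 + 250 = 675.6 W.
Radiated: εσ·A_surf·T⁴ with A_surf = 2A = 20.80 m².
T⁴ = 675.6/(0.51·5.67×10⁻⁸·20.80) = 1.123×10⁹ K⁴.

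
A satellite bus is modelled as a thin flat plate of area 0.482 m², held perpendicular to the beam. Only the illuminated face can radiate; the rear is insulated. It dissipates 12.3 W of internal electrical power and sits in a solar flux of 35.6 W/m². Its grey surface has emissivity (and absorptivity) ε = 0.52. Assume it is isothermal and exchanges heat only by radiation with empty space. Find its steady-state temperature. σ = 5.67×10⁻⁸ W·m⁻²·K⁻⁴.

At steady state, absorbed solar power + internal power = radiated power.
Absorbed: α·S·A_cross = 0.52·35.6·0.4820 = 8.923 W (cross-section A).
Total input = 8.923 + 12.3 = 21.22 W.
Radiated: εσ·A_surf·T⁴ with A_surf = A = 0.4820 m².
T⁴ = 21.22/(0.52·5.67×10⁻⁸·0.4820) = 1.493×10⁹ K⁴.

T ≈ 197 K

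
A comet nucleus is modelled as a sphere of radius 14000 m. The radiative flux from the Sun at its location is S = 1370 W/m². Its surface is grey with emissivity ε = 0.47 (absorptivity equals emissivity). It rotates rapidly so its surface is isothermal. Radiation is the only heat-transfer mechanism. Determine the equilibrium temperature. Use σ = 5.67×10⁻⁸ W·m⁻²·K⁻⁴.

At equilibrium, absorbed power = emitted power.
Absorbing cross-section = πr² = 6.158×10⁸ m²; emitting surface = 4πr² = 2.463×10⁹ m² (ratio 4).
εS·A_cross = εσ·A_surf·T⁴  ⇒  T⁴ = S/(4σ)   (ε cancels).
T⁴ = 1370/(4·5.67×10⁻⁸) = 6.041×10⁹ K⁴.
T = (6.041×10⁹)^(1/4).

T ≈ 279 K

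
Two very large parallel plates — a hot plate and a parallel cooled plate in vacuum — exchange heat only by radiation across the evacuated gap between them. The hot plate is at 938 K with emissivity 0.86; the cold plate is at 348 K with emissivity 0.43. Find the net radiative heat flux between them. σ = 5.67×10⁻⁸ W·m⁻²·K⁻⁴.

q ≈ 17300 W/m²

For two infinite grey parallel plates, q = σ(T₁⁴ − T₂⁴)/(1/ε₁ + 1/ε₂ − 1).
T₁⁴ − T₂⁴ = 7.741×10¹¹ − 1.467×10¹⁰ = 7.595×10¹¹ K⁴.
1/ε₁ + 1/ε₂ − 1 = 1.163 + 2.326 − 1 = 2.488.
q = 5.67×10⁻⁸ × 7.595×10¹¹ / 2.488.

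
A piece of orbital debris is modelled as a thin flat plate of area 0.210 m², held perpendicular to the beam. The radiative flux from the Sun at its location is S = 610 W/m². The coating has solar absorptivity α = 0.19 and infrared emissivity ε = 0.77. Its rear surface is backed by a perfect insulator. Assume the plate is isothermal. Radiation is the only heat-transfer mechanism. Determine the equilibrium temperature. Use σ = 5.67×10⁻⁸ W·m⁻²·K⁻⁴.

At equilibrium, absorbed power = emitted power.
Absorbing cross-section = A = 0.2100 m²; emitting surface = A = 0.2100 m² (ratio 1).
αS·A_cross = εσ·A_surf·T⁴  ⇒  T⁴ = αS/(ε·1σ).
T⁴ = 0.190·610/(0.77·1·5.67×10⁻⁸) = 2.655×10⁹ K⁴.
T = (2.655×10⁹)^(1/4).

T ≈ 227 K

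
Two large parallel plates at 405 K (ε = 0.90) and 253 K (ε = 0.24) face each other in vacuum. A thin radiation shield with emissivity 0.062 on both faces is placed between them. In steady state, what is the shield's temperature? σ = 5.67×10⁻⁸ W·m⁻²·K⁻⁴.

T_s ≈ 358 K

In steady state the net flux on the hot side equals that on the cold side.
σ(T₁⁴−T_s⁴)/D₁ = σ(T_s⁴−T₂⁴)/D₂, with D₁ = 1/ε₁+1/ε_s−1 = 16.24, D₂ = 1/ε_s+1/ε₂−1 = 19.30.
Solve for T_s⁴: T_s⁴ = (D₂·T₁⁴ + D₁·T₂⁴)/(D₁+D₂) = 1.648×10¹⁰ K⁴.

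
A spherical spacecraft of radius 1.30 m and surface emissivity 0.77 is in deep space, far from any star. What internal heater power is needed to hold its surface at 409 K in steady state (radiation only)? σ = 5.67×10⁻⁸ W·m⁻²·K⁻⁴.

P ≈ 25900 W

P = εσ·4πr²·T⁴.
4πr² = 21.24 m²; T⁴ = 2.798×10¹⁰ K⁴.
P = 0.77·5.67×10⁻⁸·21.24·2.798×10¹⁰.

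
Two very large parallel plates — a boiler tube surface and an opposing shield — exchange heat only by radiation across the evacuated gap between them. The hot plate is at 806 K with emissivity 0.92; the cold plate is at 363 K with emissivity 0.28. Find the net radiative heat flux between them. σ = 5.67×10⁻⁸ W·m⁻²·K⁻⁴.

q ≈ 6270 W/m²

For two infinite grey parallel plates, q = σ(T₁⁴ − T₂⁴)/(1/ε₁ + 1/ε₂ − 1).
T₁⁴ − T₂⁴ = 4.220×10¹¹ − 1.736×10¹⁰ = 4.047×10¹¹ K⁴.
1/ε₁ + 1/ε₂ − 1 = 1.087 + 3.571 − 1 = 3.658.
q = 5.67×10⁻⁸ × 4.047×10¹¹ / 3.658.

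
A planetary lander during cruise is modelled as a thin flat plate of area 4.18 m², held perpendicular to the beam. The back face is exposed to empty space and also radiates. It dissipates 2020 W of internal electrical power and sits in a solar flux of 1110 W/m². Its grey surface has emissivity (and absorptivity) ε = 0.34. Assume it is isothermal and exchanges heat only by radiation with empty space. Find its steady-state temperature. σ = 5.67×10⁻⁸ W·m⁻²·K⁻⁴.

At steady state, absorbed solar power + internal power = radiated power.
Absorbed: α·S·A_cross = 0.34·1110·4.180 = 1578 W (cross-section A).
Total input = 1578 + 2020 = 3598 W.
Radiated: εσ·A_surf·T⁴ with A_surf = 2A = 8.360 m².
T⁴ = 3598/(0.34·5.67×10⁻⁸·8.360) = 2.232×10¹⁰ K⁴.

T ≈ 387 K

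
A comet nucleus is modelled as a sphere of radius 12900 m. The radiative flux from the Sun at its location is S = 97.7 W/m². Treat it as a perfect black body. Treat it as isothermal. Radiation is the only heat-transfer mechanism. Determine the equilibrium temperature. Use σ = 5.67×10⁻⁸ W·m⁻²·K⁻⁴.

At equilibrium, absorbed power = emitted power.
Absorbing cross-section = πr² = 5.228×10⁸ m²; emitting surface = 4πr² = 2.091×10⁹ m² (ratio 4).
S·A_cross = εσ·A_surf·T⁴  ⇒  T⁴ = S/(4σ).
T⁴ = 1.00·97.7/(4·5.67×10⁻⁸) = 4.308×10⁸ K⁴.
T = (4.308×10⁸)^(1/4).

T ≈ 144 K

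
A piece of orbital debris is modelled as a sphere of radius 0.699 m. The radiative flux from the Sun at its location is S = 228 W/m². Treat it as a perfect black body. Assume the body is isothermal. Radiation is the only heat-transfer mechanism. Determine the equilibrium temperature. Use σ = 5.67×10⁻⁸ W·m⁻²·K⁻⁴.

At equilibrium, absorbed power = emitted power.
Absorbing cross-section = πr² = 1.535 m²; emitting surface = 4πr² = 6.140 m² (ratio 4).
S·A_cross = εσ·A_surf·T⁴  ⇒  T⁴ = S/(4σ).
T⁴ = 1.00·228/(4·5.67×10⁻⁸) = 1.005×10⁹ K⁴.
T = (1.005×10⁹)^(1/4).

T ≈ 178 K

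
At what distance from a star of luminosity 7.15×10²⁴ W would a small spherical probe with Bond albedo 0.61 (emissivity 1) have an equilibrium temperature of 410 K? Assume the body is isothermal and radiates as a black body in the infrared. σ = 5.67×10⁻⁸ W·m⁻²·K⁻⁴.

For an isothermal black-emitting sphere, (1−a)S·πr² = σ·4πr²·T⁴ ⇒ S = 4σT⁴/(1−a).
S = 4·5.67×10⁻⁸·(410)⁴/0.390 = 16430 W/m².
Flux falls as S = L/(4πd²), so d = √(L/(4πS)) = √(7.15×10²⁴/(4π·16430)).

d ≈ 5.88×10⁹ m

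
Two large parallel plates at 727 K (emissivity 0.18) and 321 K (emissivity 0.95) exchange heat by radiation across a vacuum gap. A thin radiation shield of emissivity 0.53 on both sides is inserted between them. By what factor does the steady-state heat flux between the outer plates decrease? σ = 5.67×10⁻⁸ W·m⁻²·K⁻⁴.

Without shield: q₀ = σΔ(T⁴)/(1/ε₁+1/ε₂−1) with denominator 5.608.
With shield the two gaps are in series; the resistances add: (1/ε₁+1/ε_s−1)+(1/ε_s+1/ε₂−1) = 6.442+1.939 = 8.382.
Heat-flux ratio q₀/q = 8.382/5.608.

factor ≈ 1.49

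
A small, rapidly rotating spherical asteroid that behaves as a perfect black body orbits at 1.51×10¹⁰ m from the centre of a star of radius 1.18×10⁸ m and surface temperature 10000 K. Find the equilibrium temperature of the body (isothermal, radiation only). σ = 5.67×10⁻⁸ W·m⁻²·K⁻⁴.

The star's surface emits σT_*⁴; at distance d the flux is S = σT_*⁴(R_*/d)².
S = 5.67×10⁻⁸·(10000)⁴·(1.18×10⁸/1.51×10¹⁰)² = 34630 W/m².
For an isothermal sphere T⁴ = (1−a)S/(4σ) = 1.527×10¹¹ K⁴.

T ≈ 625 K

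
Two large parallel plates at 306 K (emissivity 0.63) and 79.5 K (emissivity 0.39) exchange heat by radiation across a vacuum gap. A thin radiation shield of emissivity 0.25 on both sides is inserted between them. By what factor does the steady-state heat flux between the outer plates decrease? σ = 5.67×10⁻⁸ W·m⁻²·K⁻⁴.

factor ≈ 3.22

Without shield: q₀ = σΔ(T⁴)/(1/ε₁+1/ε₂−1) with denominator 3.151.
With shield the two gaps are in series; the resistances add: (1/ε₁+1/ε_s−1)+(1/ε_s+1/ε₂−1) = 4.587+5.564 = 10.15.
Heat-flux ratio q₀/q = 10.15/3.151.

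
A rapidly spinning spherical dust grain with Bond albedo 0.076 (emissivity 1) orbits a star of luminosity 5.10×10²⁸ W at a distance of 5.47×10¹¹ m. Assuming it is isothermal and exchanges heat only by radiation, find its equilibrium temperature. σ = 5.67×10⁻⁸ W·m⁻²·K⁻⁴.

T ≈ 485 K

First find the stellar flux at distance d: S = L/(4πd²) = 5.10×10²⁸/(4π·(5.47×10¹¹)²) = 13560 W/m².
For an isothermal sphere, absorbed (1−a)S·πr² = emitted σ·4πr²·T⁴, so T⁴ = (1−a)S/(4σ).
T⁴ = 0.924·13560/(4·5.67×10⁻⁸) = 5.526×10¹⁰ K⁴.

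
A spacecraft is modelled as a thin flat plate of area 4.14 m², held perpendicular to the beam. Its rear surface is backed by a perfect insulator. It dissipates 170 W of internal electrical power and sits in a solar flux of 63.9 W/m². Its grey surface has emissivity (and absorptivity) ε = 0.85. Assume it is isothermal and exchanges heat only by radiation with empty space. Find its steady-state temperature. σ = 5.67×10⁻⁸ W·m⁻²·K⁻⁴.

At steady state, absorbed solar power + internal power = radiated power.
Absorbed: α·S·A_cross = 0.85·63.9·4.140 = 224.9 W (cross-section A).
Total input = 224.9 + 170 = 394.9 W.
Radiated: εσ·A_surf·T⁴ with A_surf = A = 4.140 m².
T⁴ = 394.9/(0.85·5.67×10⁻⁸·4.140) = 1.979×10⁹ K⁴.

T ≈ 211 K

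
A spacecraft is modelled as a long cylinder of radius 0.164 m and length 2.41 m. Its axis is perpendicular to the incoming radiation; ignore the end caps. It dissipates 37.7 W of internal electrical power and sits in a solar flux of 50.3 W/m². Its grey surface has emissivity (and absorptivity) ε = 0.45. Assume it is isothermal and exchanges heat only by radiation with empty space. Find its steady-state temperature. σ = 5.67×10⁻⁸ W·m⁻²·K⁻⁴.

At steady state, absorbed solar power + internal power = radiated power.
Absorbed: α·S·A_cross = 0.45·50.3·0.7905 = 17.89 W (cross-section 2rL).
Total input = 17.89 + 37.7 = 55.59 W.
Radiated: εσ·A_surf·T⁴ with A_surf = 2πrL = 2.483 m².
T⁴ = 55.59/(0.45·5.67×10⁻⁸·2.483) = 8.774×10⁸ K⁴.

T ≈ 172 K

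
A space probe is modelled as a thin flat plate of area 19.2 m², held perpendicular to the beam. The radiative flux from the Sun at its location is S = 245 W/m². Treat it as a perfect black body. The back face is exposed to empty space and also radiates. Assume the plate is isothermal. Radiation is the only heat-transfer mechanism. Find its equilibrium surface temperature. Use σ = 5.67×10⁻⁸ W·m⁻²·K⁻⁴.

At equilibrium, absorbed power = emitted power.
Absorbing cross-section = A = 19.20 m²; emitting surface = 2A = 38.40 m² (ratio 2).
S·A_cross = εσ·A_surf·T⁴  ⇒  T⁴ = S/(2σ).
T⁴ = 1.00·245/(2·5.67×10⁻⁸) = 2.160×10⁹ K⁴.
T = (2.160×10⁹)^(1/4).

T ≈ 216 K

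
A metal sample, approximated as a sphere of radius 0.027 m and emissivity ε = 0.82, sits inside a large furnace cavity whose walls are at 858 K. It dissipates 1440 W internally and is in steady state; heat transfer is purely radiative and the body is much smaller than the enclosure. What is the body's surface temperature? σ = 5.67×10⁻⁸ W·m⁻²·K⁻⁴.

For a small grey body in a large enclosure, net radiated power = εσA(T⁴ − T_w⁴).
Steady state: P = εσA(T⁴ − T_w⁴) with A = 4πr² = 0.009161 m².
T⁴ = P/(εσA) + T_w⁴ = 1440/(0.82·5.67×10⁻⁸·0.009161) + (858)⁴
    = 3.381×10¹² + 5.419×10¹¹ = 3.923×10¹² K⁴.

T ≈ 1410 K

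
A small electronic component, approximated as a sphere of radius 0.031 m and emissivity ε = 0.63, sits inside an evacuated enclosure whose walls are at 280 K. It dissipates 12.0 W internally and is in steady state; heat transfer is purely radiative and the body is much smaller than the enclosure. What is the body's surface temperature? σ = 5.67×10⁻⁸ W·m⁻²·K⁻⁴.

For a small grey body in a large enclosure, net radiated power = εσA(T⁴ − T_w⁴).
Steady state: P = εσA(T⁴ − T_w⁴) with A = 4πr² = 0.01208 m².
T⁴ = P/(εσA) + T_w⁴ = 12.0/(0.63·5.67×10⁻⁸·0.01208) + (280)⁴
    = 2.782×10¹⁰ + 6.147×10⁹ = 3.396×10¹⁰ K⁴.

T ≈ 429 K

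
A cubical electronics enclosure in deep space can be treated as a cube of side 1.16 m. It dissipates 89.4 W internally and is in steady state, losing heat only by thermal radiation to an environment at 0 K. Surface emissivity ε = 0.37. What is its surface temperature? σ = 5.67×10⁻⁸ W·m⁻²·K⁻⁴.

T ≈ 152 K

Steady state: internal power = radiated power, P = εσA T⁴.
Radiating area A = 6L² = 8.074 m².
T⁴ = P/(εσA) = 89.4/(0.37·5.67×10⁻⁸·8.074) = 5.278×10⁸ K⁴.
T = (5.278×10⁸)^(1/4).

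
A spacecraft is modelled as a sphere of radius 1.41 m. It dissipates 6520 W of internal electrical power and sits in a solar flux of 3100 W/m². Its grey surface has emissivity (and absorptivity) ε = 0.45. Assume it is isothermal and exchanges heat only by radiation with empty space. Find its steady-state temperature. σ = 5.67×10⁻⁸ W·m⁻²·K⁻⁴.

T ≈ 393 K

At steady state, absorbed solar power + internal power = radiated power.
Absorbed: α·S·A_cross = 0.45·3100·6.246 = 8713 W (cross-section πr²).
Total input = 8713 + 6520 = 15230 W.
Radiated: εσ·A_surf·T⁴ with A_surf = 4πr² = 24.98 m².
T⁴ = 15230/(0.45·5.67×10⁻⁸·24.98) = 2.390×10¹⁰ K⁴.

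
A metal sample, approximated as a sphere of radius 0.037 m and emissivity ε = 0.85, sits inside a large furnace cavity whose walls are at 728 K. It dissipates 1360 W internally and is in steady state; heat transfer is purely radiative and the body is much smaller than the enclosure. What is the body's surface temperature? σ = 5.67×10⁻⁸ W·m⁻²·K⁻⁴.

T ≈ 1180 K

For a small grey body in a large enclosure, net radiated power = εσA(T⁴ − T_w⁴).
Steady state: P = εσA(T⁴ − T_w⁴) with A = 4πr² = 0.01720 m².
T⁴ = P/(εσA) + T_w⁴ = 1360/(0.85·5.67×10⁻⁸·0.01720) + (728)⁴
    = 1.640×10¹² + 2.809×10¹¹ = 1.921×10¹² K⁴.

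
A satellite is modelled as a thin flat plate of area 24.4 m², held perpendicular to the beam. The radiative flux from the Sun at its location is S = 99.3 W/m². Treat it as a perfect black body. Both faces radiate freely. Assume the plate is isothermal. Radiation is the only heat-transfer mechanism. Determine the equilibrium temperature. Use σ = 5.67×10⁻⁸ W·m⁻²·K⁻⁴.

T ≈ 172 K

At equilibrium, absorbed power = emitted power.
Absorbing cross-section = A = 24.40 m²; emitting surface = 2A = 48.80 m² (ratio 2).
S·A_cross = εσ·A_surf·T⁴  ⇒  T⁴ = S/(2σ).
T⁴ = 1.00·99.3/(2·5.67×10⁻⁸) = 8.757×10⁸ K⁴.
T = (8.757×10⁸)^(1/4).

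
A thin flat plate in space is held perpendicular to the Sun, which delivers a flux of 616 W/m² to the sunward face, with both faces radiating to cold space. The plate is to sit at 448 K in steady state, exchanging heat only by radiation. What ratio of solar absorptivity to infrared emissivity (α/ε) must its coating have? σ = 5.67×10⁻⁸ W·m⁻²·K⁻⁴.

Balance: αS·A = εσ·2A·T⁴ ⇒ α/ε = 2σT⁴/S.
α/ε = 2·5.67×10⁻⁸·(448)⁴/616 = 2·5.67×10⁻⁸·4.028×10¹⁰/616.

α/ε ≈ 7.42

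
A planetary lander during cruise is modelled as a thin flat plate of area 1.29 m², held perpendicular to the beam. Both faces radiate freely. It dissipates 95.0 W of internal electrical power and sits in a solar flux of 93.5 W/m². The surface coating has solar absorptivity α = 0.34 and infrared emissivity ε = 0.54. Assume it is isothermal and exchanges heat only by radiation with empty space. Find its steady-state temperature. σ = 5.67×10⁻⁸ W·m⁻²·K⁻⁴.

T ≈ 204 K

At steady state, absorbed solar power + internal power = radiated power.
Absorbed: α·S·A_cross = 0.34·93.5·1.290 = 41.01 W (cross-section A).
Total input = 41.01 + 95.0 = 136.0 W.
Radiated: εσ·A_surf·T⁴ with A_surf = 2A = 2.580 m².
T⁴ = 136.0/(0.54·5.67×10⁻⁸·2.580) = 1.722×10⁹ K⁴.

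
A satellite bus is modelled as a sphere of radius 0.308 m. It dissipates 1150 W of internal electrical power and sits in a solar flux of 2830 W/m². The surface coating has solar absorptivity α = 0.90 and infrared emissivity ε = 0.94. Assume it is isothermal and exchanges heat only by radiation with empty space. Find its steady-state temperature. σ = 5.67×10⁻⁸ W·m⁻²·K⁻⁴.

T ≈ 416 K

At steady state, absorbed solar power + internal power = radiated power.
Absorbed: α·S·A_cross = 0.90·2830·0.2980 = 759.1 W (cross-section πr²).
Total input = 759.1 + 1150 = 1909 W.
Radiated: εσ·A_surf·T⁴ with A_surf = 4πr² = 1.192 m².
T⁴ = 1909/(0.94·5.67×10⁻⁸·1.192) = 3.005×10¹⁰ K⁴.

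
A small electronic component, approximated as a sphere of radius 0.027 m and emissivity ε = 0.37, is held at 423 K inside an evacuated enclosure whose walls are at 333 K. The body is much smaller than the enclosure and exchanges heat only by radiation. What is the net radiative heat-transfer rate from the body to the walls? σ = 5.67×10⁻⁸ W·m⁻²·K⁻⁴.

For a small grey body in a large enclosure: P_net = εσA(T_body⁴ − T_wall⁴).
A = 4πr² = 0.009161 m²; T_body⁴ − T_wall⁴ = 3.202×10¹⁰ − 1.230×10¹⁰ = 1.972×10¹⁰ K⁴.
|P_net| = 0.37·5.67×10⁻⁸·0.009161·1.972×10¹⁰.

P_net ≈ 3.79 W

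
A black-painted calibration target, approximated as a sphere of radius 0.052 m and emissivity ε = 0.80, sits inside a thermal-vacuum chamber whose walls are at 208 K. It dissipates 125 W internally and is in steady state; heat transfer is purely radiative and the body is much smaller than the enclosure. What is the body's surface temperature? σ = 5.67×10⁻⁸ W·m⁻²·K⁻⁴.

T ≈ 537 K

For a small grey body in a large enclosure, net radiated power = εσA(T⁴ − T_w⁴).
Steady state: P = εσA(T⁴ − T_w⁴) with A = 4πr² = 0.03398 m².
T⁴ = P/(εσA) + T_w⁴ = 125/(0.80·5.67×10⁻⁸·0.03398) + (208)⁴
    = 8.110×10¹⁰ + 1.872×10⁹ = 8.297×10¹⁰ K⁴.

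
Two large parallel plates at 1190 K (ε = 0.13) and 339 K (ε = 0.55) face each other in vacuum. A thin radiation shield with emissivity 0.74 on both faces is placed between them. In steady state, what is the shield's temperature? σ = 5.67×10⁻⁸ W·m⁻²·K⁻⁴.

T_s ≈ 813 K

In steady state the net flux on the hot side equals that on the cold side.
σ(T₁⁴−T_s⁴)/D₁ = σ(T_s⁴−T₂⁴)/D₂, with D₁ = 1/ε₁+1/ε_s−1 = 8.044, D₂ = 1/ε_s+1/ε₂−1 = 2.170.
Solve for T_s⁴: T_s⁴ = (D₂·T₁⁴ + D₁·T₂⁴)/(D₁+D₂) = 4.364×10¹¹ K⁴.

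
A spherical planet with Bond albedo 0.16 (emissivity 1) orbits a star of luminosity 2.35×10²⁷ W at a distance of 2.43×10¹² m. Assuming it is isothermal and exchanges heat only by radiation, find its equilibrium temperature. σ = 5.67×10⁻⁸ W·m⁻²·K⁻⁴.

T ≈ 104 K

First find the stellar flux at distance d: S = L/(4πd²) = 2.35×10²⁷/(4π·(2.43×10¹²)²) = 31.67 W/m².
For an isothermal sphere, absorbed (1−a)S·πr² = emitted σ·4πr²·T⁴, so T⁴ = (1−a)S/(4σ).
T⁴ = 0.840·31.67/(4·5.67×10⁻⁸) = 1.173×10⁸ K⁴.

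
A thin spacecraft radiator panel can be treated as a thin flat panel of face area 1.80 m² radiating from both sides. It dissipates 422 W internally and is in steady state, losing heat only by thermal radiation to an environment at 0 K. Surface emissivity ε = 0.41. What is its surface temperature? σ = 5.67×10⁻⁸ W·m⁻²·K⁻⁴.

Steady state: internal power = radiated power, P = εσA T⁴.
Radiating area A = 2·1.80 = 3.600 m².
T⁴ = P/(εσA) = 422/(0.41·5.67×10⁻⁸·3.600) = 5.042×10⁹ K⁴.
T = (5.042×10⁹)^(1/4).

T ≈ 266 K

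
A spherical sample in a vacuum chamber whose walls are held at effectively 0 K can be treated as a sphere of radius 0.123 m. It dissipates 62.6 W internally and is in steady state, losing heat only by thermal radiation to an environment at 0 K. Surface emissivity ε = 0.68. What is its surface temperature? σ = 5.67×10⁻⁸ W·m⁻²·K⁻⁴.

Steady state: internal power = radiated power, P = εσA T⁴.
Radiating area A = 4πr² = 0.1901 m².
T⁴ = P/(εσA) = 62.6/(0.68·5.67×10⁻⁸·0.1901) = 8.540×10⁹ K⁴.
T = (8.540×10⁹)^(1/4).

T ≈ 304 K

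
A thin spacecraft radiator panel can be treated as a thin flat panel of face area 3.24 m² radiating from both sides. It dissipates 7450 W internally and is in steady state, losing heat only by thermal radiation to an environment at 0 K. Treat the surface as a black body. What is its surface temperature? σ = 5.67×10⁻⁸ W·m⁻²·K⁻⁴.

T ≈ 377 K

Steady state: internal power = radiated power, P = εσA T⁴.
Radiating area A = 2·3.24 = 6.480 m².
T⁴ = P/(εσA) = 7450/(1.0·5.67×10⁻⁸·6.480) = 2.028×10¹⁰ K⁴.
T = (2.028×10¹⁰)^(1/4).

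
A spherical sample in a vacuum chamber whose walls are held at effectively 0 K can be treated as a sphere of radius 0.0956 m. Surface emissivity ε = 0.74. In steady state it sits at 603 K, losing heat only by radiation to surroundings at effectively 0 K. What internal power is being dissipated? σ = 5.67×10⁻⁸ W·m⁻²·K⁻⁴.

P ≈ 637 W

Steady state: P = εσA T⁴.
A = 4πr² = 0.1148 m²; T⁴ = (603)⁴ = 1.322×10¹¹ K⁴.
P = 0.74 × 5.67×10⁻⁸ × 0.1148 × 1.322×10¹¹.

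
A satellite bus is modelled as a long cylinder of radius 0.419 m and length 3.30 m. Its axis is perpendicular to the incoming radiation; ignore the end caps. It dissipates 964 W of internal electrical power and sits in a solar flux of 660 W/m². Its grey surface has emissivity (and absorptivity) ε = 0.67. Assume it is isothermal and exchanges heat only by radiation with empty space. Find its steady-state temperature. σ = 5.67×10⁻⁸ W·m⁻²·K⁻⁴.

At steady state, absorbed solar power + internal power = radiated power.
Absorbed: α·S·A_cross = 0.67·660·2.765 = 1223 W (cross-section 2rL).
Total input = 1223 + 964 = 2187 W.
Radiated: εσ·A_surf·T⁴ with A_surf = 2πrL = 8.688 m².
T⁴ = 2187/(0.67·5.67×10⁻⁸·8.688) = 6.626×10⁹ K⁴.

T ≈ 285 K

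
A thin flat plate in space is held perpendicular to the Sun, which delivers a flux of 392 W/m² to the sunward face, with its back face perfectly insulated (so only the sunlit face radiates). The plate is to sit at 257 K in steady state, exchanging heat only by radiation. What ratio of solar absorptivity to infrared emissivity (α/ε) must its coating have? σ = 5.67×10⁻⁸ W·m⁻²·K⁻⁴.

α/ε ≈ 0.631

Balance: αS·A = εσ·1A·T⁴ ⇒ α/ε = σT⁴/S.
α/ε = 5.67×10⁻⁸·(257)⁴/392 = 5.67×10⁻⁸·4.362×10⁹/392.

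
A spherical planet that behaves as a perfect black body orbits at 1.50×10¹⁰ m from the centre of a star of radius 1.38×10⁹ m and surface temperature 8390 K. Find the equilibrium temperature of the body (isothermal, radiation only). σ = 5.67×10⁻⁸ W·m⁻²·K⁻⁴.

The star's surface emits σT_*⁴; at distance d the flux is S = σT_*⁴(R_*/d)².
S = 5.67×10⁻⁸·(8390)⁴·(1.38×10⁹/1.50×10¹⁰)² = 2.378×10⁶ W/m².
For an isothermal sphere T⁴ = (1−a)S/(4σ) = 1.048×10¹³ K⁴.

T ≈ 1800 K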